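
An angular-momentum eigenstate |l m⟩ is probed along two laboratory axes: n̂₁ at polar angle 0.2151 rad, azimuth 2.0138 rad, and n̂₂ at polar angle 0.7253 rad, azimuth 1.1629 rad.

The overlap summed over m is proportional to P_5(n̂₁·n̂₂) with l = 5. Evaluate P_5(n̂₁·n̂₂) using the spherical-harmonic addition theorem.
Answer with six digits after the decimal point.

Term-by-term m-sum for l=5 (normalisation 4π/11 = 1.142397):
  term(m=-5) = -0.000005-0.000011i   from Y*(Ω₁)=-0.000164-0.000123i, Y(Ω₂)=+0.053190+0.026931i
  term(m=-4) = -0.000611-0.000164i   from Y*(Ω₁)=-0.000595+0.002916i, Y(Ω₂)=-0.012920+0.212281i
  term(m=-3) = -0.008661+0.005785i   from Y*(Ω₁)=+0.024790-0.006114i, Y(Ω₂)=-0.383605+0.138771i
  term(m=-2) = -0.006966+0.052871i   from Y*(Ω₁)=-0.088902-0.108867i, Y(Ω₂)=-0.260004-0.276310i
  term(m=-1) = -0.016516-0.018835i   from Y*(Ω₁)=-0.198327+0.418011i, Y(Ω₂)=-0.021478+0.049702i
  term(m=+0) = -0.247882+0.000000i   from Y*(Ω₁)=+0.637483-0.000000i, Y(Ω₂)=-0.388844+0.000000i
  term(m=+1) = -0.016516+0.018835i   from Y*(Ω₁)=+0.198327+0.418011i, Y(Ω₂)=+0.021478+0.049702i
  term(m=+2) = -0.006966-0.052871i   from Y*(Ω₁)=-0.088902+0.108867i, Y(Ω₂)=-0.260004+0.276310i
  term(m=+3) = -0.008661-0.005785i   from Y*(Ω₁)=-0.024790-0.006114i, Y(Ω₂)=+0.383605+0.138771i
  term(m=+4) = -0.000611+0.000164i   from Y*(Ω₁)=-0.000595-0.002916i, Y(Ω₂)=-0.012920-0.212281i
  term(m=+5) = -0.000005+0.000011i   from Y*(Ω₁)=+0.000164-0.000123i, Y(Ω₂)=-0.053190+0.026931i
Σ over m = -0.313403-0.000000i; ×(4π/11) → -0.358031-0.000000i. Real part: -0.358031

-0.358031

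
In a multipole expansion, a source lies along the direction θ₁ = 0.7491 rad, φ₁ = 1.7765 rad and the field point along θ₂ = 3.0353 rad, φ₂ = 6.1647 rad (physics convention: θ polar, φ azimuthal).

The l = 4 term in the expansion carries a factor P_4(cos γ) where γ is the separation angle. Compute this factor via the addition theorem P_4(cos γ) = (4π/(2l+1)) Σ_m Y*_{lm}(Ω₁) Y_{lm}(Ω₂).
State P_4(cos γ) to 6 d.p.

Term-by-term m-sum for l=4 (normalisation 4π/9 = 1.396263):
  [-4]  conj(Y_{4,-4})(Ω₁) = (0.064728, 0.069763) ; Y_{4,-4}(Ω₂) = (0.000050, 0.000026) ; Δ = (0.000001, 0.000005)
  [-3]  conj(Y_{4,-3})(Ω₁) = (0.167503, -0.236067) ; Y_{4,-3}(Ω₂) = (-0.001393, -0.000517) ; Δ = (-0.000355, 0.000242)
  [-2]  conj(Y_{4,-2})(Ω₁) = (-0.391560, -0.170840) ; Y_{4,-2}(Ω₂) = (0.021672, 0.005234) ; Δ = (-0.007592, -0.005752)
  [-1]  conj(Y_{4,-1})(Ω₁) = (-0.036327, 0.174103) ; Y_{4,-1}(Ω₂) = (-0.194327, -0.023133) ; Δ = (0.011087, -0.032992)
  [+0]  conj(Y_{4,0})(Ω₁) = (-0.319751, -0.000000) ; Y_{4,0}(Ω₂) = (0.799126, 0.000000) ; Δ = (-0.255521, -0.000000)
  [+1]  conj(Y_{4,1})(Ω₁) = (0.036327, 0.174103) ; Y_{4,1}(Ω₂) = (0.194327, -0.023133) ; Δ = (0.011087, 0.032992)
  [+2]  conj(Y_{4,2})(Ω₁) = (-0.391560, 0.170840) ; Y_{4,2}(Ω₂) = (0.021672, -0.005234) ; Δ = (-0.007592, 0.005752)
  [+3]  conj(Y_{4,3})(Ω₁) = (-0.167503, -0.236067) ; Y_{4,3}(Ω₂) = (0.001393, -0.000517) ; Δ = (-0.000355, -0.000242)
  [+4]  conj(Y_{4,4})(Ω₁) = (0.064728, -0.069763) ; Y_{4,4}(Ω₂) = (0.000050, -0.000026) ; Δ = (0.000001, -0.000005)
Accumulated sum (-0.249239, 0.000000); after 4π/(2l+1) scaling, (-0.348003, 0.000000) ⇒ P_4 = -0.348003

-0.348003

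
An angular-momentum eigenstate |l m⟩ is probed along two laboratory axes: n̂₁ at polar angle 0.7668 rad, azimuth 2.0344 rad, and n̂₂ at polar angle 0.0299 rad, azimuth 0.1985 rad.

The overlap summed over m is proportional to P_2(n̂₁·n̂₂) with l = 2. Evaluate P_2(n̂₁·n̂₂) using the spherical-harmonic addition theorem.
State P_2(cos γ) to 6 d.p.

0.265504

Term-by-term m-sum for l=2 (normalisation 4π/5 = 2.513274):
  m=-2: -0.11159 - 0.14875j × 0.00032 - 0.00013j = -0.00006 - 0.00003j  (running Σ = -0.00006 - 0.00003j)
  m=-1: -0.17261 + 0.34526j × 0.02263 - 0.00455j = -0.00233 + 0.00860j  (running Σ = -0.00239 + 0.00857j)
  m=0: 0.17529 + 0.00000j × 0.62994 + 0.00000j = 0.11042 + 0.00000j  (running Σ = 0.10803 + 0.00857j)
  m=1: 0.17261 + 0.34526j × -0.02263 - 0.00455j = -0.00233 - 0.00860j  (running Σ = 0.10570 - 0.00003j)
  m=2: -0.11159 + 0.14875j × 0.00032 + 0.00013j = -0.00006 + 0.00003j  (running Σ = 0.10564 - 0.00000j)
Total Σ_m = 0.10564 - 0.00000j. Multiply by 2.513274: 0.26550 - 0.00000j. P_2(cos γ) = 0.265504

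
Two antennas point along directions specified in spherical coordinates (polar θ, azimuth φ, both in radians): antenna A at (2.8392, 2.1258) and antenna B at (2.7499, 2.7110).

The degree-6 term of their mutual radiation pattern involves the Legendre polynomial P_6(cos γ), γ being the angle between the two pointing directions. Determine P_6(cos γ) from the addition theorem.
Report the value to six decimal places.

0.571660

Expand P_6 via completeness: Σ_{m} conj(Y_{6,m}) at Ω₁ times Y_{6,m} at Ω₂ —
  m=-6: Y*=0.00033 + 0.00006j  Y=-0.00127 + 0.00079j  product -0.00000 + 0.00000j
  m=-5: Y*=0.00134 + 0.00349j  Y=-0.00690 + 0.01047j  product -0.00005 - 0.00001j
  m=-4: Y*=-0.01531 + 0.02017j  Y=-0.00961 + 0.06290j  product -0.00112 - 0.00116j
  m=-3: Y*=-0.11486 - 0.01085j  Y=0.05901 + 0.20598j  product -0.00454 - 0.02430j
  m=-2: Y*=-0.15416 - 0.31054j  Y=0.30015 + 0.34948j  product 0.06225 - 0.14708j
  m=-1: Y*=0.31271 - 0.50436j  Y=0.45630 + 0.20960j  product 0.24840 - 0.16460j
  m=+0: Y*=0.24871 + 0.00000j  Y=-0.07440 + 0.00000j  product -0.01850 + 0.00000j
  m=+1: Y*=-0.31271 - 0.50436j  Y=-0.45630 + 0.20960j  product 0.24840 + 0.16460j
  m=+2: Y*=-0.15416 + 0.31054j  Y=0.30015 - 0.34948j  product 0.06225 + 0.14708j
  m=+3: Y*=0.11486 - 0.01085j  Y=-0.05901 + 0.20598j  product -0.00454 + 0.02430j
  m=+4: Y*=-0.01531 - 0.02017j  Y=-0.00961 - 0.06290j  product -0.00112 + 0.00116j
  m=+5: Y*=-0.00134 + 0.00349j  Y=0.00690 + 0.01047j  product -0.00005 + 0.00001j
  m=+6: Y*=0.00033 - 0.00006j  Y=-0.00127 - 0.00079j  product -0.00000 - 0.00000j
Σ over m = 0.59139 + 0.00000j; ×(4π/13) → 0.57166 + 0.00000j. Real part: 0.571660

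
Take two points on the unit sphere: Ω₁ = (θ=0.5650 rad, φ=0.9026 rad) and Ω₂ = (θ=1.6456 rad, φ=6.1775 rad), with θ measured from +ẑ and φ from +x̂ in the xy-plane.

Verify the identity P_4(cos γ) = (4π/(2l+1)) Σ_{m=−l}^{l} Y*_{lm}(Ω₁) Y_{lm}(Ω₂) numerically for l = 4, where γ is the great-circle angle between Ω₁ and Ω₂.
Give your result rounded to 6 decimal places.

0.201363

Summing Y*_{l m}(θ₁,φ₁)·Y_{l m}(θ₂,φ₂) over m ∈ [−4, 4]; prefactor 4π/(2·4+1) = 1.396263:
  term(m=-4) = -0.01000 - 0.01238j   from Y*(Ω₁)=-0.03244 - 0.01643j, Y(Ω₂)=0.39908 + 0.17953j
  term(m=-3) = 0.01495 - 0.00175j   from Y*(Ω₁)=-0.14723 + 0.06820j, Y(Ω₂)=-0.08814 - 0.02892j
  term(m=-2) = 0.05278 - 0.11045j   from Y*(Ω₁)=-0.08895 + 0.37248j, Y(Ω₂)=-0.31254 - 0.06706j
  term(m=-1) = 0.02374 + 0.03766j   from Y*(Ω₁)=0.26421 + 0.33473j, Y(Ω₂)=0.10381 + 0.01101j
  term(m=+0) = -0.01872 + 0.00000j   from Y*(Ω₁)=-0.06247 + 0.00000j, Y(Ω₂)=0.29975 + 0.00000j
  term(m=+1) = 0.02374 - 0.03766j   from Y*(Ω₁)=-0.26421 + 0.33473j, Y(Ω₂)=-0.10381 + 0.01101j
  term(m=+2) = 0.05278 + 0.11045j   from Y*(Ω₁)=-0.08895 - 0.37248j, Y(Ω₂)=-0.31254 + 0.06706j
  term(m=+3) = 0.01495 + 0.00175j   from Y*(Ω₁)=0.14723 + 0.06820j, Y(Ω₂)=0.08814 - 0.02892j
  term(m=+4) = -0.01000 + 0.01238j   from Y*(Ω₁)=-0.03244 + 0.01643j, Y(Ω₂)=0.39908 - 0.17953j
Accumulated sum 0.14422 - 0.00000j; after 4π/(2l+1) scaling, 0.20136 - 0.00000j ⇒ P_4 = 0.201363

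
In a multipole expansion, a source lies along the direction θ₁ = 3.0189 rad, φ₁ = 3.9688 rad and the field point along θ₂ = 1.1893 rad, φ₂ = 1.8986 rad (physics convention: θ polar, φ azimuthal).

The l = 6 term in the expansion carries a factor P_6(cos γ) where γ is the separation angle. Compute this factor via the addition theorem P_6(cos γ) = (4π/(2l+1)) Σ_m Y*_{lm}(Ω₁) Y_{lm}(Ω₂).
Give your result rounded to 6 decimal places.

0.314808

Expand P_6 via completeness: Σ_{m} conj(Y_{6,m}) at Ω₁ times Y_{6,m} at Ω₂ —
  [-6]  conj(Y_{6,-6})(Ω₁) = (0.000000, -0.000002) ; Y_{6,-6}(Ω₂) = (0.119104, 0.284859) ; Δ = (0.000000, -0.000000)
  [-5]  conj(Y_{6,-5})(Ω₁) = (-0.000025, -0.000038) ; Y_{6,-5}(Ω₂) = (-0.428056, 0.029248) ; Δ = (0.000012, 0.000016)
  [-4]  conj(Y_{6,-4})(Ω₁) = (-0.000776, -0.000131) ; Y_{6,-4}(Ω₂) = (0.035657, -0.134263) ; Δ = (-0.000045, 0.000100)
  [-3]  conj(Y_{6,-3})(Ω₁) = (-0.007336, 0.005693) ; Y_{6,-3}(Ω₂) = (-0.238086, -0.158512) ; Δ = (0.002649, -0.000193)
  [-2]  conj(Y_{6,-2})(Ω₁) = (-0.006229, 0.074321) ; Y_{6,-2}(Ω₂) = (0.191473, -0.147260) ; Δ = (0.009752, 0.015148)
  [-1]  conj(Y_{6,-1})(Ω₁) = (0.252979, 0.275069) ; Y_{6,-1}(Ω₂) = (-0.067633, -0.198878) ; Δ = (0.037596, -0.068916)
  [+0]  conj(Y_{6,0})(Ω₁) = (0.862488, -0.000000) ; Y_{6,0}(Ω₂) = (0.261737, 0.000000) ; Δ = (0.225745, 0.000000)
  [+1]  conj(Y_{6,1})(Ω₁) = (-0.252979, 0.275069) ; Y_{6,1}(Ω₂) = (0.067633, -0.198878) ; Δ = (0.037596, 0.068916)
  [+2]  conj(Y_{6,2})(Ω₁) = (-0.006229, -0.074321) ; Y_{6,2}(Ω₂) = (0.191473, 0.147260) ; Δ = (0.009752, -0.015148)
  [+3]  conj(Y_{6,3})(Ω₁) = (0.007336, 0.005693) ; Y_{6,3}(Ω₂) = (0.238086, -0.158512) ; Δ = (0.002649, 0.000193)
  [+4]  conj(Y_{6,4})(Ω₁) = (-0.000776, 0.000131) ; Y_{6,4}(Ω₂) = (0.035657, 0.134263) ; Δ = (-0.000045, -0.000100)
  [+5]  conj(Y_{6,5})(Ω₁) = (0.000025, -0.000038) ; Y_{6,5}(Ω₂) = (0.428056, 0.029248) ; Δ = (0.000012, -0.000016)
  [+6]  conj(Y_{6,6})(Ω₁) = (0.000000, 0.000002) ; Y_{6,6}(Ω₂) = (0.119104, -0.284859) ; Δ = (0.000000, 0.000000)
Σ over m = (0.325671, 0.000000); ×(4π/13) → (0.314808, 0.000000). Real part: 0.314808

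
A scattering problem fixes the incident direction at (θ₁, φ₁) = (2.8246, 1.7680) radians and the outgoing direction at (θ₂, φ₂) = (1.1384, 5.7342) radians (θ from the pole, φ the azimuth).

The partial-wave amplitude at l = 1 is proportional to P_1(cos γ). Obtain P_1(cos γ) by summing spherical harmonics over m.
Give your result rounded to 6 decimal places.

Summing Y*_{l m}(θ₁,φ₁)·Y_{l m}(θ₂,φ₂) over m ∈ [−1, 1]; prefactor 4π/(2·1+1) = 4.188790:
  m=-1: Y*=-0.021100+0.105607i  Y=+0.267600+0.163694i  product -0.022934+0.024806i
  m=+0: Y*=-0.464259-0.000000i  Y=+0.204748+0.000000i  product -0.095056-0.000000i
  m=+1: Y*=+0.021100+0.105607i  Y=-0.267600+0.163694i  product -0.022934-0.024806i
Σ over m = -0.140923+0.000000i; ×(4π/3) → -0.590298+0.000000i. Real part: -0.590298

-0.590298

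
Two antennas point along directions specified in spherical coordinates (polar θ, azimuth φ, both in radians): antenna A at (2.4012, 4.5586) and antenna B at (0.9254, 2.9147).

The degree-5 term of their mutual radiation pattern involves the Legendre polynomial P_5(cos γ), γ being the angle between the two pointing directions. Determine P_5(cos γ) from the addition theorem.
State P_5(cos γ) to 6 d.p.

-0.125850

Term-by-term m-sum for l=5 (normalisation 4π/11 = 1.142397):
  [-5]  conj(Y_{5,-5})(Ω₁) = -0.045084-0.046593i ; Y_{5,-5}(Ω₂) = -0.063819-0.136859i ; Δ = -0.003499+0.009144i
  [-4]  conj(Y_{5,-4})(Ω₁) = -0.183231+0.129475i ; Y_{5,-4}(Ω₂) = +0.221369+0.283339i ; Δ = -0.077247-0.023255i
  [-3]  conj(Y_{5,-3})(Ω₁) = +0.184585+0.371284i ; Y_{5,-3}(Ω₂) = -0.309268-0.250440i ; Δ = +0.035898-0.161054i
  [-2]  conj(Y_{5,-2})(Ω₁) = +0.344458-0.109420i ; Y_{5,-2}(Ω₂) = +0.049972+0.024373i ; Δ = +0.019880+0.002928i
  [-1]  conj(Y_{5,-1})(Ω₁) = +0.013006+0.083900i ; Y_{5,-1}(Ω₂) = +0.328155+0.075761i ; Δ = -0.002088+0.028518i
  [+0]  conj(Y_{5,0})(Ω₁) = +0.383091-0.000000i ; Y_{5,0}(Ω₂) = -0.146312+0.000000i ; Δ = -0.056051+0.000000i
  [+1]  conj(Y_{5,1})(Ω₁) = -0.013006+0.083900i ; Y_{5,1}(Ω₂) = -0.328155+0.075761i ; Δ = -0.002088-0.028518i
  [+2]  conj(Y_{5,2})(Ω₁) = +0.344458+0.109420i ; Y_{5,2}(Ω₂) = +0.049972-0.024373i ; Δ = +0.019880-0.002928i
  [+3]  conj(Y_{5,3})(Ω₁) = -0.184585+0.371284i ; Y_{5,3}(Ω₂) = +0.309268-0.250440i ; Δ = +0.035898+0.161054i
  [+4]  conj(Y_{5,4})(Ω₁) = -0.183231-0.129475i ; Y_{5,4}(Ω₂) = +0.221369-0.283339i ; Δ = -0.077247+0.023255i
  [+5]  conj(Y_{5,5})(Ω₁) = +0.045084-0.046593i ; Y_{5,5}(Ω₂) = +0.063819-0.136859i ; Δ = -0.003499-0.009144i
Total Σ_m = -0.110163+0.000000i. Multiply by 1.142397: -0.125850+0.000000i. P_5(cos γ) = -0.125850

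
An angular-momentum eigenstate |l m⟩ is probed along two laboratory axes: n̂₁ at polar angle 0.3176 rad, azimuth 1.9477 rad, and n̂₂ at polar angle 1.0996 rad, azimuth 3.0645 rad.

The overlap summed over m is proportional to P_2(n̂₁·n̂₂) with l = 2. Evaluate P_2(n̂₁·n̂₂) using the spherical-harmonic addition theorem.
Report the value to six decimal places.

Expand P_2 via completeness: Σ_{m} conj(Y_{2,m}) at Ω₁ times Y_{2,m} at Ω₂ —
  [-2]  conj(Y_{2,-2})(Ω₁) = (-0.027465, -0.025783) ; Y_{2,-2}(Ω₂) = (0.303035, 0.047097) ; Δ = (-0.007109, -0.009107)
  [-1]  conj(Y_{2,-1})(Ω₁) = (-0.084352, 0.213104) ; Y_{2,-1}(Ω₂) = (-0.311555, -0.024066) ; Δ = (0.031409, -0.064364)
  [+0]  conj(Y_{2,0})(Ω₁) = (0.538509, -0.000000) ; Y_{2,0}(Ω₂) = (-0.120411, 0.000000) ; Δ = (-0.064842, 0.000000)
  [+1]  conj(Y_{2,1})(Ω₁) = (0.084352, 0.213104) ; Y_{2,1}(Ω₂) = (0.311555, -0.024066) ; Δ = (0.031409, 0.064364)
  [+2]  conj(Y_{2,2})(Ω₁) = (-0.027465, 0.025783) ; Y_{2,2}(Ω₂) = (0.303035, -0.047097) ; Δ = (-0.007109, 0.009107)
Total Σ_m = (-0.016241, 0.000000). Multiply by 2.513274: (-0.040819, 0.000000). P_2(cos γ) = -0.040819

-0.040819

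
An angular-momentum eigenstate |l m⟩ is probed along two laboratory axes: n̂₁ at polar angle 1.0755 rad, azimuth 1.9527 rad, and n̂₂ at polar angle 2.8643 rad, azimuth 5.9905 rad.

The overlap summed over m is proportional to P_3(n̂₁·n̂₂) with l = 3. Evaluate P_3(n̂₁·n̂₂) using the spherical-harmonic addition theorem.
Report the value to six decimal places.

0.350659

Addition theorem: P_3(cos γ) = (4π/7) Σ_m Y*_{lm}(Ω₁) Y_{lm}(Ω₂), m = −3…3:
  [-3]  conj(Y_{3,-3})(Ω₁) = +0.258870-0.117187i ; Y_{3,-3}(Ω₂) = +0.005466+0.006586i ; Δ = +0.002187+0.001064i
  [-2]  conj(Y_{3,-2})(Ω₁) = -0.271558-0.260078i ; Y_{3,-2}(Ω₂) = -0.061398-0.040699i ; Δ = +0.006088+0.027021i
  [-1]  conj(Y_{3,-1})(Ω₁) = -0.013725+0.034173i ; Y_{3,-1}(Ω₂) = +0.307095+0.092540i ; Δ = -0.007377+0.009224i
  [+0]  conj(Y_{3,0})(Ω₁) = -0.331764-0.000000i ; Y_{3,0}(Ω₂) = -0.583353+0.000000i ; Δ = +0.193536+0.000000i
  [+1]  conj(Y_{3,1})(Ω₁) = +0.013725+0.034173i ; Y_{3,1}(Ω₂) = -0.307095+0.092540i ; Δ = -0.007377-0.009224i
  [+2]  conj(Y_{3,2})(Ω₁) = -0.271558+0.260078i ; Y_{3,2}(Ω₂) = -0.061398+0.040699i ; Δ = +0.006088-0.027021i
  [+3]  conj(Y_{3,3})(Ω₁) = -0.258870-0.117187i ; Y_{3,3}(Ω₂) = -0.005466+0.006586i ; Δ = +0.002187-0.001064i
Σ over m = +0.195332-0.000000i; ×(4π/7) → +0.350659-0.000000i. Real part: 0.350659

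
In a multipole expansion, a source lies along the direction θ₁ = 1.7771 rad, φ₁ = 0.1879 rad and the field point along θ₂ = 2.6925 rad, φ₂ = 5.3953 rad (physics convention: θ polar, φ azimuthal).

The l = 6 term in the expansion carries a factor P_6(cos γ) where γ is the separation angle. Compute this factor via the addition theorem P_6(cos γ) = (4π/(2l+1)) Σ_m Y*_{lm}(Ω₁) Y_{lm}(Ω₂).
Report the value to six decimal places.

0.276488

Addition theorem: P_6(cos γ) = (4π/13) Σ_m Y*_{lm}(Ω₁) Y_{lm}(Ω₂), m = −6…6:
  [-6]  conj(Y_{6,-6})(Ω₁) = +0.182238+0.383711i ; Y_{6,-6}(Ω₂) = +0.001866-0.002642i ; Δ = +0.001354+0.000235i
  [-5]  conj(Y_{6,-5})(Ω₁) = -0.181755-0.248604i ; Y_{6,-5}(Ω₂) = +0.006268+0.022391i ; Δ = +0.004427-0.005628i
  [-4]  conj(Y_{6,-4})(Ω₁) = -0.128818-0.120392i ; Y_{6,-4}(Ω₂) = -0.092147-0.040044i ; Δ = +0.007049+0.016252i
  [-3]  conj(Y_{6,-3})(Ω₁) = +0.268476+0.169708i ; Y_{6,-3}(Ω₂) = +0.252698-0.130895i ; Δ = +0.090057+0.007743i
  [-2]  conj(Y_{6,-2})(Ω₁) = +0.087891+0.034678i ; Y_{6,-2}(Ω₂) = -0.101524+0.488347i ; Δ = -0.025858+0.039401i
  [-1]  conj(Y_{6,-1})(Ω₁) = -0.308300-0.058621i ; Y_{6,-1}(Ω₂) = -0.242696-0.298340i ; Δ = +0.057334+0.106206i
  [+0]  conj(Y_{6,0})(Ω₁) = -0.071940-0.000000i ; Y_{6,0}(Ω₂) = -0.240498+0.000000i ; Δ = +0.017301+0.000000i
  [+1]  conj(Y_{6,1})(Ω₁) = +0.308300-0.058621i ; Y_{6,1}(Ω₂) = +0.242696-0.298340i ; Δ = +0.057334-0.106206i
  [+2]  conj(Y_{6,2})(Ω₁) = +0.087891-0.034678i ; Y_{6,2}(Ω₂) = -0.101524-0.488347i ; Δ = -0.025858-0.039401i
  [+3]  conj(Y_{6,3})(Ω₁) = -0.268476+0.169708i ; Y_{6,3}(Ω₂) = -0.252698-0.130895i ; Δ = +0.090057-0.007743i
  [+4]  conj(Y_{6,4})(Ω₁) = -0.128818+0.120392i ; Y_{6,4}(Ω₂) = -0.092147+0.040044i ; Δ = +0.007049-0.016252i
  [+5]  conj(Y_{6,5})(Ω₁) = +0.181755-0.248604i ; Y_{6,5}(Ω₂) = -0.006268+0.022391i ; Δ = +0.004427+0.005628i
  [+6]  conj(Y_{6,6})(Ω₁) = +0.182238-0.383711i ; Y_{6,6}(Ω₂) = +0.001866+0.002642i ; Δ = +0.001354-0.000235i
Σ over m = +0.286029-0.000000i; ×(4π/13) → +0.276488-0.000000i. Real part: 0.276488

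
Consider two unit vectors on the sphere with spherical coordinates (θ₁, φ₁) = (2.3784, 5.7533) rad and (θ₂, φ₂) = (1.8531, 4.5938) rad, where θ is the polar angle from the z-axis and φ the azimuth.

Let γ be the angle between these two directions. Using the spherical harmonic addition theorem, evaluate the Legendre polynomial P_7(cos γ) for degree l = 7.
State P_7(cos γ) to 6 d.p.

0.150733

Addition theorem: P_7(cos γ) = (4π/15) Σ_m Y*_{lm}(Ω₁) Y_{lm}(Ω₂), m = −7…7:
  m=-7: Y*=(-0.031791, 0.020269)  Y=(0.278154, -0.254323)  product (-0.003688, 0.013723)
  m=-6: Y*=(0.147374, -0.005561)  Y=(0.309785, 0.267097)  product (0.047140, 0.037640)
  m=-5: Y*=(-0.295394, -0.158383)  Y=(-0.001476, 0.002190)  product (0.000783, -0.000413)
  m=-4: Y*=(0.239250, 0.391329)  Y=(0.308094, 0.158194)  product (0.011806, 0.158414)
  m=-3: Y*=(-0.005189, -0.275080)  Y=(-0.043031, 0.115805)  product (0.032079, 0.011236)
  m=-2: Y*=(0.091071, -0.162422)  Y=(0.286241, 0.069192)  product (0.037307, -0.040190)
  m=-1: Y*=(-0.319871, 0.187369)  Y=(-0.019565, 0.164210)  product (-0.024509, -0.056192)
  m=+0: Y*=(-0.079279, -0.000000)  Y=(0.276359, 0.000000)  product (-0.021910, -0.000000)
  m=+1: Y*=(0.319871, 0.187369)  Y=(0.019565, 0.164210)  product (-0.024509, 0.056192)
  m=+2: Y*=(0.091071, 0.162422)  Y=(0.286241, -0.069192)  product (0.037307, 0.040190)
  m=+3: Y*=(0.005189, -0.275080)  Y=(0.043031, 0.115805)  product (0.032079, -0.011236)
  m=+4: Y*=(0.239250, -0.391329)  Y=(0.308094, -0.158194)  product (0.011806, -0.158414)
  m=+5: Y*=(0.295394, -0.158383)  Y=(0.001476, 0.002190)  product (0.000783, 0.000413)
  m=+6: Y*=(0.147374, 0.005561)  Y=(0.309785, -0.267097)  product (0.047140, -0.037640)
  m=+7: Y*=(0.031791, 0.020269)  Y=(-0.278154, -0.254323)  product (-0.003688, -0.013723)
Accumulated sum (0.179924, 0.000000); after 4π/(2l+1) scaling, (0.150733, 0.000000) ⇒ P_7 = 0.150733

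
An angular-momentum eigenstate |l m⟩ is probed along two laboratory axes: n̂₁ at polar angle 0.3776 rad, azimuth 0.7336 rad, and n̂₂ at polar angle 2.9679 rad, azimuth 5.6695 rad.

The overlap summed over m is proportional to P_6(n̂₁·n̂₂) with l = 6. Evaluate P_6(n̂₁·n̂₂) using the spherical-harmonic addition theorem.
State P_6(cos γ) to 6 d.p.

-0.233042

Expand P_6 via completeness: Σ_{m} conj(Y_{6,m}) at Ω₁ times Y_{6,m} at Ω₂ —
  m=-6: Y*=(-0.000371, -0.001155)  Y=(-0.000011, -0.000007)  product (-0.000000, 0.000000)
  m=-5: Y*=(-0.009163, -0.005324)  Y=(0.000253, -0.000019)  product (-0.000002, -0.000001)
  m=-4: Y*=(-0.054868, 0.011534)  Y=(-0.002380, 0.001952)  product (0.000108, -0.000135)
  m=-3: Y*=(-0.116294, 0.159498)  Y=(0.006783, -0.024483)  product (0.003116, 0.003929)
  m=-2: Y*=(0.046172, 0.444096)  Y=(0.047807, 0.133691)  product (-0.057164, 0.027404)
  m=-1: Y*=(0.389725, 0.351307)  Y=(-0.398690, -0.280845)  product (-0.056717, -0.249515)
  m=+0: Y*=(-0.027483, -0.000000)  Y=(0.719183, 0.000000)  product (-0.019766, -0.000000)
  m=+1: Y*=(-0.389725, 0.351307)  Y=(0.398690, -0.280845)  product (-0.056717, 0.249515)
  m=+2: Y*=(0.046172, -0.444096)  Y=(0.047807, -0.133691)  product (-0.057164, -0.027404)
  m=+3: Y*=(0.116294, 0.159498)  Y=(-0.006783, -0.024483)  product (0.003116, -0.003929)
  m=+4: Y*=(-0.054868, -0.011534)  Y=(-0.002380, -0.001952)  product (0.000108, 0.000135)
  m=+5: Y*=(0.009163, -0.005324)  Y=(-0.000253, -0.000019)  product (-0.000002, 0.000001)
  m=+6: Y*=(-0.000371, 0.001155)  Y=(-0.000011, 0.000007)  product (-0.000000, -0.000000)
Total Σ_m = (-0.241084, 0.000000). Multiply by 0.966644: (-0.233042, 0.000000). P_6(cos γ) = -0.233042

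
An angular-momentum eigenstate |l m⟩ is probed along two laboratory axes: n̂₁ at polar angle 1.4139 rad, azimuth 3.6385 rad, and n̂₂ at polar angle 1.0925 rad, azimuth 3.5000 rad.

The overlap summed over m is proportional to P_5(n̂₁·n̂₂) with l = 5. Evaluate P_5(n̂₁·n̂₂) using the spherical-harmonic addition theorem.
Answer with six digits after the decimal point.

0.278134

Term-by-term m-sum for l=5 (normalisation 4π/11 = 1.142397):
  [-5]  conj(Y_{5,-5})(Ω₁) = 0.34547 - 0.26650j ; Y_{5,-5}(Ω₂) = 0.05617 + 0.24972j ; Δ = 0.08595 + 0.07130j
  [-4]  conj(Y_{5,-4})(Ω₁) = -0.08837 + 0.19958j ; Y_{5,-4}(Ω₂) = 0.05738 - 0.41570j ; Δ = 0.07790 + 0.04819j
  [-3]  conj(Y_{5,-3})(Ω₁) = 0.02081 + 0.25927j ; Y_{5,-3}(Ω₂) = -0.10436 + 0.19305j ; Δ = -0.05222 - 0.02304j
  [-2]  conj(Y_{5,-2})(Ω₁) = -0.13061 - 0.20067j ; Y_{5,-2}(Ω₂) = -0.16893 + 0.14721j ; Δ = 0.05160 + 0.01467j
  [-1]  conj(Y_{5,-1})(Ω₁) = -0.18652 - 0.10115j ; Y_{5,-1}(Ω₂) = 0.27250 - 0.10207j ; Δ = -0.06115 - 0.00852j
  [+0]  conj(Y_{5,0})(Ω₁) = 0.24356 + 0.00000j ; Y_{5,0}(Ω₂) = 0.16139 + 0.00000j ; Δ = 0.03931 + 0.00000j
  [+1]  conj(Y_{5,1})(Ω₁) = 0.18652 - 0.10115j ; Y_{5,1}(Ω₂) = -0.27250 - 0.10207j ; Δ = -0.06115 + 0.00852j
  [+2]  conj(Y_{5,2})(Ω₁) = -0.13061 + 0.20067j ; Y_{5,2}(Ω₂) = -0.16893 - 0.14721j ; Δ = 0.05160 - 0.01467j
  [+3]  conj(Y_{5,3})(Ω₁) = -0.02081 + 0.25927j ; Y_{5,3}(Ω₂) = 0.10436 + 0.19305j ; Δ = -0.05222 + 0.02304j
  [+4]  conj(Y_{5,4})(Ω₁) = -0.08837 - 0.19958j ; Y_{5,4}(Ω₂) = 0.05738 + 0.41570j ; Δ = 0.07790 - 0.04819j
  [+5]  conj(Y_{5,5})(Ω₁) = -0.34547 - 0.26650j ; Y_{5,5}(Ω₂) = -0.05617 + 0.24972j ; Δ = 0.08595 - 0.07130j
Σ over m = 0.24347 + 0.00000j; ×(4π/11) → 0.27813 + 0.00000j. Real part: 0.278134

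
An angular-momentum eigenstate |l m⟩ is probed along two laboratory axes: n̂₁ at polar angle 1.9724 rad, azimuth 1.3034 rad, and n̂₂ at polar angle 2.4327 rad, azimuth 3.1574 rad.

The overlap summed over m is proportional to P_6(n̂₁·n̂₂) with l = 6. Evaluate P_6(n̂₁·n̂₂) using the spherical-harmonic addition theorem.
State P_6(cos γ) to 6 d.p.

-0.208241

Term-by-term m-sum for l=6 (normalisation 4π/13 = 0.966644):
  m=-6: Y*=+0.009863+0.293587i  Y=+0.036604-0.003482i  product +0.001383+0.010712i
  m=-5: Y*=-0.420396-0.100126i  Y=+0.148057-0.011726i  product -0.063417-0.009895i
  m=-4: Y*=+0.083766-0.152893i  Y=+0.341383-0.021614i  product +0.025292-0.054005i
  m=-3: Y*=-0.188301-0.182081i  Y=+0.454878-0.021587i  product -0.089585-0.078760i
  m=-2: Y*=+0.232634-0.137806i  Y=+0.218631-0.006914i  product +0.049908-0.031737i
  m=-1: Y*=-0.046469-0.169620i  Y=-0.270674+0.004279i  product +0.013304+0.045713i
  m=+0: Y*=+0.286920-0.000000i  Y=-0.310882+0.000000i  product -0.089198+0.000000i
  m=+1: Y*=+0.046469-0.169620i  Y=+0.270674+0.004279i  product +0.013304-0.045713i
  m=+2: Y*=+0.232634+0.137806i  Y=+0.218631+0.006914i  product +0.049908+0.031737i
  m=+3: Y*=+0.188301-0.182081i  Y=-0.454878-0.021587i  product -0.089585+0.078760i
  m=+4: Y*=+0.083766+0.152893i  Y=+0.341383+0.021614i  product +0.025292+0.054005i
  m=+5: Y*=+0.420396-0.100126i  Y=-0.148057-0.011726i  product -0.063417+0.009895i
  m=+6: Y*=+0.009863-0.293587i  Y=+0.036604+0.003482i  product +0.001383-0.010712i
Total Σ_m = -0.215427+0.000000i. Multiply by 0.966644: -0.208241+0.000000i. P_6(cos γ) = -0.208241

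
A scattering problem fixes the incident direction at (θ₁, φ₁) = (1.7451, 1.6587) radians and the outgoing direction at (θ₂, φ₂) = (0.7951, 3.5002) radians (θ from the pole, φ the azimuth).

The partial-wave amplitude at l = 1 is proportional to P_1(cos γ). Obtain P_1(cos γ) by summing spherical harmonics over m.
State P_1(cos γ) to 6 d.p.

Summing Y*_{l m}(θ₁,φ₁)·Y_{l m}(θ₂,φ₂) over m ∈ [−1, 1]; prefactor 4π/(2·1+1) = 4.188790:
  m=-1: -0.02987 + 0.33895j × -0.23097 + 0.08657j = -0.02244 - 0.08087j  (running Σ = -0.02244 - 0.08087j)
  m=0: -0.08473 + 0.00000j × 0.34213 + 0.00000j = -0.02899 + 0.00000j  (running Σ = -0.05143 - 0.08087j)
  m=1: 0.02987 + 0.33895j × 0.23097 + 0.08657j = -0.02244 + 0.08087j  (running Σ = -0.07388 + 0.00000j)
Total Σ_m = -0.07388 + 0.00000j. Multiply by 4.188790: -0.30945 + 0.00000j. P_1(cos γ) = -0.309453

-0.309453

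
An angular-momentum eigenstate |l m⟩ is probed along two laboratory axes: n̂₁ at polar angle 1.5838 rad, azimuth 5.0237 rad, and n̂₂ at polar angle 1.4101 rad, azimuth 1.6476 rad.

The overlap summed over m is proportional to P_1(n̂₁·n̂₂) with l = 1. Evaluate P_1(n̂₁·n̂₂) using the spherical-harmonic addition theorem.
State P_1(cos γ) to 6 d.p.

Term-by-term m-sum for l=1 (normalisation 4π/3 = 4.188790):
  [-1]  conj(Y_{1,-1})(Ω₁) = (0.105818, -0.328859) ; Y_{1,-1}(Ω₂) = (-0.026168, -0.340037) ; Δ = (-0.114594, -0.027377)
  [+0]  conj(Y_{1,0})(Ω₁) = (-0.006353, -0.000000) ; Y_{1,0}(Ω₂) = (0.078179, 0.000000) ; Δ = (-0.000497, -0.000000)
  [+1]  conj(Y_{1,1})(Ω₁) = (-0.105818, -0.328859) ; Y_{1,1}(Ω₂) = (0.026168, -0.340037) ; Δ = (-0.114594, 0.027377)
Total Σ_m = (-0.229684, 0.000000). Multiply by 4.188790: (-0.962097, 0.000000). P_1(cos γ) = -0.962097

-0.962097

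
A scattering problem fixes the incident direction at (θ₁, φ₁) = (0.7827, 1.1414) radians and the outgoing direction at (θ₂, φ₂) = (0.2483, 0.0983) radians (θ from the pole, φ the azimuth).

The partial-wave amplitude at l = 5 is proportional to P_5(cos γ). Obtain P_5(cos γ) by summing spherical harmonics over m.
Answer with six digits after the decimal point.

-0.418301

Summing Y*_{l m}(θ₁,φ₁)·Y_{l m}(θ₂,φ₂) over m ∈ [−5, 5]; prefactor 4π/(2·5+1) = 1.142397:
  [-5]  conj(Y_{5,-5})(Ω₁) = (0.067876, -0.044101) ; Y_{5,-5}(Ω₂) = (0.000367, -0.000196) ; Δ = (0.000016, -0.000030)
  [-4]  conj(Y_{5,-4})(Ω₁) = (-0.037642, -0.254589) ; Y_{5,-4}(Ω₂) = (0.004794, -0.001988) ; Δ = (-0.000687, -0.001146)
  [-3]  conj(Y_{5,-3})(Ω₁) = (-0.410608, -0.119232) ; Y_{5,-3}(Ω₂) = (0.036634, -0.011128) ; Δ = (-0.016369, 0.000201)
  [-2]  conj(Y_{5,-2})(Ω₁) = (-0.198370, 0.229856) ; Y_{5,-2}(Ω₂) = (0.176984, -0.035250) ; Δ = (-0.027006, 0.047673)
  [-1]  conj(Y_{5,-1})(Ω₁) = (-0.068733, -0.150108) ; Y_{5,-1}(Ω₂) = (0.500185, -0.049327) ; Δ = (-0.041784, -0.071691)
  [+0]  conj(Y_{5,0})(Ω₁) = (-0.353935, -0.000000) ; Y_{5,0}(Ω₂) = (0.549543, 0.000000) ; Δ = (-0.194502, -0.000000)
  [+1]  conj(Y_{5,1})(Ω₁) = (0.068733, -0.150108) ; Y_{5,1}(Ω₂) = (-0.500185, -0.049327) ; Δ = (-0.041784, 0.071691)
  [+2]  conj(Y_{5,2})(Ω₁) = (-0.198370, -0.229856) ; Y_{5,2}(Ω₂) = (0.176984, 0.035250) ; Δ = (-0.027006, -0.047673)
  [+3]  conj(Y_{5,3})(Ω₁) = (0.410608, -0.119232) ; Y_{5,3}(Ω₂) = (-0.036634, -0.011128) ; Δ = (-0.016369, -0.000201)
  [+4]  conj(Y_{5,4})(Ω₁) = (-0.037642, 0.254589) ; Y_{5,4}(Ω₂) = (0.004794, 0.001988) ; Δ = (-0.000687, 0.001146)
  [+5]  conj(Y_{5,5})(Ω₁) = (-0.067876, -0.044101) ; Y_{5,5}(Ω₂) = (-0.000367, -0.000196) ; Δ = (0.000016, 0.000030)
Total Σ_m = (-0.366160, 0.000000). Multiply by 1.142397: (-0.418301, 0.000000). P_5(cos γ) = -0.418301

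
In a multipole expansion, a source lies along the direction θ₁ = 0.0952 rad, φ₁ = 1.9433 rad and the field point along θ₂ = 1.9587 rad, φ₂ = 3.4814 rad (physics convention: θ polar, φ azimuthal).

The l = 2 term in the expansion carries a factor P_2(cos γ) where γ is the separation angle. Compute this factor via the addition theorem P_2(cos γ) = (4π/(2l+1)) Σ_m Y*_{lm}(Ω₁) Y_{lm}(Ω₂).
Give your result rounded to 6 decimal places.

Expand P_2 via completeness: Σ_{m} conj(Y_{2,m}) at Ω₁ times Y_{2,m} at Ω₂ —
  m=-2: Y*=-0.00257 - 0.00237j  Y=0.25746 - 0.20804j  product -0.00115 - 0.00008j
  m=-1: Y*=-0.02661 + 0.06809j  Y=0.25504 - 0.09016j  product -0.00065 + 0.01976j
  m=+0: Y*=0.62223 + 0.00000j  Y=-0.18002 + 0.00000j  product -0.11201 + 0.00000j
  m=+1: Y*=0.02661 + 0.06809j  Y=-0.25504 - 0.09016j  product -0.00065 - 0.01976j
  m=+2: Y*=-0.00257 + 0.00237j  Y=0.25746 + 0.20804j  product -0.00115 + 0.00008j
Σ over m = -0.11561 + 0.00000j; ×(4π/5) → -0.29057 + 0.00000j. Real part: -0.290568

-0.290568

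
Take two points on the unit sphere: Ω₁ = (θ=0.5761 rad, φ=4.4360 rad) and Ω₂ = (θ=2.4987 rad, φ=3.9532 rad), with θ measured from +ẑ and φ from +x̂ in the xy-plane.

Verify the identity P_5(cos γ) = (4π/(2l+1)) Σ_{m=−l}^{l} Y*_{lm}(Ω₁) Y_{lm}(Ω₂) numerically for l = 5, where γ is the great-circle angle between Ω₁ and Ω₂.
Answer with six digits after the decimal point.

Expand P_5 via completeness: Σ_{m} conj(Y_{5,m}) at Ω₁ times Y_{5,m} at Ω₂ —
  term(m=-5) = -0.00060 + 0.00053j   from Y*(Ω₁)=-0.02187 - 0.00418j, Y(Ω₂)=0.02188 - 0.02852j
  term(m=-4) = 0.00580 - 0.01539j   from Y*(Ω₁)=0.04863 - 0.09687j, Y(Ω₂)=0.15092 - 0.01588j
  term(m=-3) = 0.01293 + 0.10508j   from Y*(Ω₁)=0.21976 + 0.20132j, Y(Ω₂)=0.27013 + 0.23067j
  term(m=-2) = -0.11966 - 0.17297j   from Y*(Ω₁)=-0.39833 + 0.24575j, Y(Ω₂)=0.02354 + 0.44876j
  term(m=-1) = 0.02966 + 0.01555j   from Y*(Ω₁)=-0.07333 - 0.25851j, Y(Ω₂)=-0.08579 + 0.09041j
  term(m=+0) = -0.11243 + 0.00000j   from Y*(Ω₁)=-0.30112 + 0.00000j, Y(Ω₂)=0.37338 + 0.00000j
  term(m=+1) = 0.02966 - 0.01555j   from Y*(Ω₁)=0.07333 - 0.25851j, Y(Ω₂)=0.08579 + 0.09041j
  term(m=+2) = -0.11966 + 0.17297j   from Y*(Ω₁)=-0.39833 - 0.24575j, Y(Ω₂)=0.02354 - 0.44876j
  term(m=+3) = 0.01293 - 0.10508j   from Y*(Ω₁)=-0.21976 + 0.20132j, Y(Ω₂)=-0.27013 + 0.23067j
  term(m=+4) = 0.00580 + 0.01539j   from Y*(Ω₁)=0.04863 + 0.09687j, Y(Ω₂)=0.15092 + 0.01588j
  term(m=+5) = -0.00060 - 0.00053j   from Y*(Ω₁)=0.02187 - 0.00418j, Y(Ω₂)=-0.02188 - 0.02852j
Σ over m = -0.25617 - 0.00000j; ×(4π/11) → -0.29264 - 0.00000j. Real part: -0.292644

-0.292644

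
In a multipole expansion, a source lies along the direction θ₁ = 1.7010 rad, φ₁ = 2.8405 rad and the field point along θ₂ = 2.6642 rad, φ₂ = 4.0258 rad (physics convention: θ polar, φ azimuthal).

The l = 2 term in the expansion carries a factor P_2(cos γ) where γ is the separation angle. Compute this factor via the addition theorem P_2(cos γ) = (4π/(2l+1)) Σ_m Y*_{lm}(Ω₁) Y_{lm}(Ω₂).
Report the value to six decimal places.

Summing Y*_{l m}(θ₁,φ₁)·Y_{l m}(θ₂,φ₂) over m ∈ [−2, 2]; prefactor 4π/(2·2+1) = 2.513274:
  term(m=-2) = -0.02221 - 0.02158j   from Y*(Ω₁)=0.31296 - 0.21511j, Y(Ω₂)=-0.01601 - 0.07996j
  term(m=-1) = 0.01179 - 0.02905j   from Y*(Ω₁)=0.09498 - 0.02949j, Y(Ω₂)=0.19985 - 0.24384j
  term(m=+0) = -0.12907 + 0.00000j   from Y*(Ω₁)=-0.29944 + 0.00000j, Y(Ω₂)=0.43104 + 0.00000j
  term(m=+1) = 0.01179 + 0.02905j   from Y*(Ω₁)=-0.09498 - 0.02949j, Y(Ω₂)=-0.19985 - 0.24384j
  term(m=+2) = -0.02221 + 0.02158j   from Y*(Ω₁)=0.31296 + 0.21511j, Y(Ω₂)=-0.01601 + 0.07996j
Σ over m = -0.14991 - 0.00000j; ×(4π/5) → -0.37677 - 0.00000j. Real part: -0.376769

-0.376769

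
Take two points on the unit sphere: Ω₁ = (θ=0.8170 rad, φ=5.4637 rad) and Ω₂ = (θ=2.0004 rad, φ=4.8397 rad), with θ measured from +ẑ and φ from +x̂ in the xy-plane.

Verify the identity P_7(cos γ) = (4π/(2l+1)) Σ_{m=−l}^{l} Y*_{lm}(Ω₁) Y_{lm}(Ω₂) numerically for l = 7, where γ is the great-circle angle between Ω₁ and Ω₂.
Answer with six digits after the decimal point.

-0.277833

Summing Y*_{l m}(θ₁,φ₁)·Y_{l m}(θ₂,φ₂) over m ∈ [−7, 7]; prefactor 4π/(2·7+1) = 0.837758:
  term(m=-7) = -0.00475 - 0.01323j   from Y*(Ω₁)=0.04678 + 0.02847j, Y(Ω₂)=-0.19965 - 0.16132j
  term(m=-6) = 0.06974 + 0.04796j   from Y*(Ω₁)=0.03907 + 0.18834j, Y(Ω₂)=0.31775 - 0.30436j
  term(m=-5) = -0.11003 + 0.00238j   from Y*(Ω₁)=-0.22197 + 0.31426j, Y(Ω₂)=0.17004 + 0.23003j
  term(m=-4) = -0.05446 + 0.04103j   from Y*(Ω₁)=-0.43441 + 0.05960j, Y(Ω₂)=0.13578 - 0.07581j
  term(m=-3) = 0.01517 - 0.04885j   from Y*(Ω₁)=-0.11510 - 0.09367j, Y(Ω₂)=0.12846 + 0.31983j
  term(m=-2) = 0.00111 + 0.00331j   from Y*(Ω₁)=0.01997 + 0.29245j, Y(Ω₂)=0.01151 - 0.00300j
  term(m=-1) = -0.07945 - 0.05720j   from Y*(Ω₁)=-0.19971 + 0.21381j, Y(Ω₂)=0.04249 + 0.33191j
  term(m=+0) = -0.00628 + 0.00000j   from Y*(Ω₁)=0.21444 + 0.00000j, Y(Ω₂)=-0.02930 + 0.00000j
  term(m=+1) = -0.07945 + 0.05720j   from Y*(Ω₁)=0.19971 + 0.21381j, Y(Ω₂)=-0.04249 + 0.33191j
  term(m=+2) = 0.00111 - 0.00331j   from Y*(Ω₁)=0.01997 - 0.29245j, Y(Ω₂)=0.01151 + 0.00300j
  term(m=+3) = 0.01517 + 0.04885j   from Y*(Ω₁)=0.11510 - 0.09367j, Y(Ω₂)=-0.12846 + 0.31983j
  term(m=+4) = -0.05446 - 0.04103j   from Y*(Ω₁)=-0.43441 - 0.05960j, Y(Ω₂)=0.13578 + 0.07581j
  term(m=+5) = -0.11003 - 0.00238j   from Y*(Ω₁)=0.22197 + 0.31426j, Y(Ω₂)=-0.17004 + 0.23003j
  term(m=+6) = 0.06974 - 0.04796j   from Y*(Ω₁)=0.03907 - 0.18834j, Y(Ω₂)=0.31775 + 0.30436j
  term(m=+7) = -0.00475 + 0.01323j   from Y*(Ω₁)=-0.04678 + 0.02847j, Y(Ω₂)=0.19965 - 0.16132j
Total Σ_m = -0.33164 + 0.00000j. Multiply by 0.837758: -0.27783 + 0.00000j. P_7(cos γ) = -0.277833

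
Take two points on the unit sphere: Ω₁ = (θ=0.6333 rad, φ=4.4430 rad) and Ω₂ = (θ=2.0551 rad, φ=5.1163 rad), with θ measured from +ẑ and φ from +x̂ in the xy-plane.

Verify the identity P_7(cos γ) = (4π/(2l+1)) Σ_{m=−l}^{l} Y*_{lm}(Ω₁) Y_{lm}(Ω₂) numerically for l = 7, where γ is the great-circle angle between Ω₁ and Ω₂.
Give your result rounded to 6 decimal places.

Term-by-term m-sum for l=7 (normalisation 4π/15 = 0.837758):
  m=-7: Y*=0.01209 - 0.00394j  Y=-0.06571 + 0.20221j  product 0.00000 + 0.00270j
  m=-6: Y*=0.00295 + 0.06473j  Y=-0.31517 - 0.27539j  product 0.01690 - 0.02121j
  m=-5: Y*=-0.19341 - 0.04403j  Y=0.32631 - 0.15713j  product -0.07003 + 0.01602j
  m=-4: Y*=0.18714 - 0.34813j  Y=-0.00171 - 0.03809j  product -0.01358 - 0.00653j
  m=-3: Y*=0.33971 + 0.32458j  Y=0.32935 + 0.12362j  product 0.07176 + 0.14889j
  m=-2: Y*=-0.14785 + 0.08838j  Y=-0.08381 + 0.08765j  product 0.00464 - 0.02037j
  m=-1: Y*=0.08634 + 0.31270j  Y=0.11939 + 0.27933j  product -0.07704 + 0.06145j
  m=+0: Y*=-0.28723 + 0.00000j  Y=-0.16180 + 0.00000j  product 0.04647 + 0.00000j
  m=+1: Y*=-0.08634 + 0.31270j  Y=-0.11939 + 0.27933j  product -0.07704 - 0.06145j
  m=+2: Y*=-0.14785 - 0.08838j  Y=-0.08381 - 0.08765j  product 0.00464 + 0.02037j
  m=+3: Y*=-0.33971 + 0.32458j  Y=-0.32935 + 0.12362j  product 0.07176 - 0.14889j
  m=+4: Y*=0.18714 + 0.34813j  Y=-0.00171 + 0.03809j  product -0.01358 + 0.00653j
  m=+5: Y*=0.19341 - 0.04403j  Y=-0.32631 - 0.15713j  product -0.07003 - 0.01602j
  m=+6: Y*=0.00295 - 0.06473j  Y=-0.31517 + 0.27539j  product 0.01690 + 0.02121j
  m=+7: Y*=-0.01209 - 0.00394j  Y=0.06571 + 0.20221j  product 0.00000 - 0.00270j
Total Σ_m = -0.08823 + 0.00000j. Multiply by 0.837758: -0.07391 + 0.00000j. P_7(cos γ) = -0.073914

-0.073914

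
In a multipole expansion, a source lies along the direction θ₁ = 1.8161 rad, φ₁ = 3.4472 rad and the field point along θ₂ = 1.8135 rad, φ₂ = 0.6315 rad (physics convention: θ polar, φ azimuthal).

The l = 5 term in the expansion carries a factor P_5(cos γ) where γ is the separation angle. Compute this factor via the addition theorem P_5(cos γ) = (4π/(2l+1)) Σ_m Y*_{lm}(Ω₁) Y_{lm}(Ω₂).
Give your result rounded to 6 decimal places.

Term-by-term m-sum for l=5 (normalisation 4π/11 = 1.142397):
  m=-5: (-0.017043, -0.398332) × (-0.399939, 0.006363) = (0.009351, 0.159200)  (running Σ = (0.009351, 0.159200))
  m=-4: (-0.107746, -0.296673) × (0.255677, 0.180834) = (0.026101, -0.095336)  (running Σ = (0.035451, 0.063864))
  m=-3: (0.090141, 0.117602) × (0.048327, 0.144043) = (-0.012584, 0.018668)  (running Σ = (0.022868, 0.082531))
  m=-2: (0.261064, 0.182935) × (0.096122, -0.302367) = (0.080408, -0.061353)  (running Σ = (0.103275, 0.021178))
  m=-1: (-0.073295, -0.023124) × (0.065607, -0.047986) = (-0.005918, 0.002000)  (running Σ = (0.097357, 0.023178))
  m=0: (-0.314994, -0.000000) × (-0.313868, 0.000000) = (0.098867, 0.000000)  (running Σ = (0.196224, 0.023178))
  m=1: (0.073295, -0.023124) × (-0.065607, -0.047986) = (-0.005918, -0.002000)  (running Σ = (0.190305, 0.021178))
  m=2: (0.261064, -0.182935) × (0.096122, 0.302367) = (0.080408, 0.061353)  (running Σ = (0.270713, 0.082531))
  m=3: (-0.090141, 0.117602) × (-0.048327, 0.144043) = (-0.012584, -0.018668)  (running Σ = (0.258129, 0.063864))
  m=4: (-0.107746, 0.296673) × (0.255677, -0.180834) = (0.026101, 0.095336)  (running Σ = (0.284230, 0.159200))
  m=5: (0.017043, -0.398332) × (0.399939, 0.006363) = (0.009351, -0.159200)  (running Σ = (0.293580, 0.000000))
Accumulated sum (0.293580, 0.000000); after 4π/(2l+1) scaling, (0.335385, 0.000000) ⇒ P_5 = 0.335385

0.335385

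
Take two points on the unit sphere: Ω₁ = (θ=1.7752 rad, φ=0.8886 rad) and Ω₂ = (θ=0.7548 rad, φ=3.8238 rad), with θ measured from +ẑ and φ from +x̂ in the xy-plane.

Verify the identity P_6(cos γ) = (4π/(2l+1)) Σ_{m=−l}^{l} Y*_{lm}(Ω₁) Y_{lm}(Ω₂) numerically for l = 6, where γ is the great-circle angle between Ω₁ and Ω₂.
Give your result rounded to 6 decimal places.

-0.397841

Addition theorem: P_6(cos γ) = (4π/13) Σ_m Y*_{lm}(Ω₁) Y_{lm}(Ω₂), m = −6…6:
  m=-6: +0.247130-0.346743i × -0.029000+0.040694i = +0.006944+0.020112i  (running Σ = +0.006944+0.020112i)
  m=-5: +0.081378+0.294740i × +0.177392-0.048989i = +0.028875+0.048298i  (running Σ = +0.035819+0.068410i)
  m=-4: +0.164271+0.071946i × -0.348297-0.152526i = -0.046241-0.050114i  (running Σ = -0.010423+0.018296i)
  m=-3: -0.281029+0.144807i × +0.198270+0.384754i = -0.111435-0.079416i  (running Σ = -0.121857-0.061120i)
  m=-2: -0.020120+0.096090i × +0.023170-0.110668i = +0.010168+0.004453i  (running Σ = -0.111689-0.056667i)
  m=-1: -0.197214-0.242785i × +0.259709-0.210967i = -0.102438-0.021448i  (running Σ = -0.214127-0.078115i)
  m=0: -0.075797-0.000000i × -0.220122+0.000000i = +0.016685+0.000000i  (running Σ = -0.197443-0.078115i)
  m=1: +0.197214-0.242785i × -0.259709-0.210967i = -0.102438+0.021448i  (running Σ = -0.299880-0.056667i)
  m=2: -0.020120-0.096090i × +0.023170+0.110668i = +0.010168-0.004453i  (running Σ = -0.289712-0.061120i)
  m=3: +0.281029+0.144807i × -0.198270+0.384754i = -0.111435+0.079416i  (running Σ = -0.401147+0.018296i)
  m=4: +0.164271-0.071946i × -0.348297+0.152526i = -0.046241+0.050114i  (running Σ = -0.447388+0.068410i)
  m=5: -0.081378+0.294740i × -0.177392-0.048989i = +0.028875-0.048298i  (running Σ = -0.418514+0.020112i)
  m=6: +0.247130+0.346743i × -0.029000-0.040694i = +0.006944-0.020112i  (running Σ = -0.411570+0.000000i)
Σ over m = -0.411570+0.000000i; ×(4π/13) → -0.397841+0.000000i. Real part: -0.397841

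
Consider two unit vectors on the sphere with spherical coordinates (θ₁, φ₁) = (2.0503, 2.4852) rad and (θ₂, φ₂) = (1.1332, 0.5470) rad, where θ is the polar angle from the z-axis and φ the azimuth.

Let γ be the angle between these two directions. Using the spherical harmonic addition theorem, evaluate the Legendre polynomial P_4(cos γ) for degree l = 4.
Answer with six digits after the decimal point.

-0.263633

Summing Y*_{l m}(θ₁,φ₁)·Y_{l m}(θ₂,φ₂) over m ∈ [−4, 4]; prefactor 4π/(2·4+1) = 1.396263:
  term(m=-4) = 0.00825 + 0.08126j   from Y*(Ω₁)=-0.23850 - 0.13530j, Y(Ω₂)=-0.17239 - 0.24291j
  term(m=-3) = -0.14182 + 0.07179j   from Y*(Ω₁)=-0.15644 - 0.37170j, Y(Ω₂)=-0.02765 - 0.39319j
  term(m=-2) = -0.00675 - 0.00610j   from Y*(Ω₁)=0.03291 - 0.12472j, Y(Ω₂)=0.03237 - 0.06267j
  term(m=-1) = 0.03324 - 0.08638j   from Y*(Ω₁)=-0.23166 + 0.17846j, Y(Ω₂)=-0.27032 + 0.16462j
  term(m=+0) = 0.02535 + 0.00000j   from Y*(Ω₁)=-0.19037 + 0.00000j, Y(Ω₂)=-0.13314 + 0.00000j
  term(m=+1) = 0.03324 + 0.08638j   from Y*(Ω₁)=0.23166 + 0.17846j, Y(Ω₂)=0.27032 + 0.16462j
  term(m=+2) = -0.00675 + 0.00610j   from Y*(Ω₁)=0.03291 + 0.12472j, Y(Ω₂)=0.03237 + 0.06267j
  term(m=+3) = -0.14182 - 0.07179j   from Y*(Ω₁)=0.15644 - 0.37170j, Y(Ω₂)=0.02765 - 0.39319j
  term(m=+4) = 0.00825 - 0.08126j   from Y*(Ω₁)=-0.23850 + 0.13530j, Y(Ω₂)=-0.17239 + 0.24291j
Accumulated sum -0.18881 + 0.00000j; after 4π/(2l+1) scaling, -0.26363 + 0.00000j ⇒ P_4 = -0.263633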